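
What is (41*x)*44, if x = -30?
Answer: -54120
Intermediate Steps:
(41*x)*44 = (41*(-30))*44 = -1230*44 = -54120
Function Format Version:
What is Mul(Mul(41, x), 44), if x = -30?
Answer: -54120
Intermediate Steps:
Mul(Mul(41, x), 44) = Mul(Mul(41, -30), 44) = Mul(-1230, 44) = -54120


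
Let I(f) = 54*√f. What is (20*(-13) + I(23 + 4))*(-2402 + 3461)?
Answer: -275340 + 171558*√3 ≈ 21807.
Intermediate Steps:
(20*(-13) + I(23 + 4))*(-2402 + 3461) = (20*(-13) + 54*√(23 + 4))*(-2402 + 3461) = (-260 + 54*√27)*1059 = (-260 + 54*(3*√3))*1059 = (-260 + 162*√3)*1059 = -275340 + 171558*√3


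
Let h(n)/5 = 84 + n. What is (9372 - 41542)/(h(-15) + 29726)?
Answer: -32170/30071 ≈ -1.0698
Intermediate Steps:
h(n) = 420 + 5*n (h(n) = 5*(84 + n) = 420 + 5*n)
(9372 - 41542)/(h(-15) + 29726) = (9372 - 41542)/((420 + 5*(-15)) + 29726) = -32170/((420 - 75) + 29726) = -32170/(345 + 29726) = -32170/30071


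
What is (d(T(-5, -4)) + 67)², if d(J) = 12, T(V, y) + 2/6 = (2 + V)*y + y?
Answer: 6241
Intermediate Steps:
T(V, y) = -⅓ + y + y*(2 + V) (T(V, y) = -⅓ + ((2 + V)*y + y) = -⅓ + (y*(2 + V) + y) = -⅓ + (y + y*(2 + V)) = -⅓ + y + y*(2 + V))
(d(T(-5, -4)) + 67)² = (12 + 67)² = 79² = 6241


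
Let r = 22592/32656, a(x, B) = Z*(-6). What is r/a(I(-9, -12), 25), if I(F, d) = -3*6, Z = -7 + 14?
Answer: -706/42861 ≈ -0.016472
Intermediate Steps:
Z = 7
I(F, d) = -18
a(x, B) = -42 (a(x, B) = 7*(-6) = -42)
r = 1412/2041 (r = 22592*(1/32656) = 1412/2041 ≈ 0.69182)
r/a(I(-9, -12), 25) = (1412/2041)/(-42) = (1412/2041)*(-1/42) = -706/42861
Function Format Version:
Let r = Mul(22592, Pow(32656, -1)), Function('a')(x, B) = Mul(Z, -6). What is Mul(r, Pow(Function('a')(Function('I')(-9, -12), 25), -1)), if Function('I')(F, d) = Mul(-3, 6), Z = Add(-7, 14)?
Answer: Rational(-706, 42861) ≈ -0.016472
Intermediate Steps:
Z = 7
Function('I')(F, d) = -18
Function('a')(x, B) = -42 (Function('a')(x, B) = Mul(7, -6) = -42)
r = Rational(1412, 2041) (r = Mul(22592, Rational(1, 32656)) = Rational(1412, 2041) ≈ 0.69182)
Mul(r, Pow(Function('a')(Function('I')(-9, -12), 25), -1)) = Mul(Rational(1412, 2041), Pow(-42, -1)) = Mul(Rational(1412, 2041), Rational(-1, 42)) = Rational(-706, 42861)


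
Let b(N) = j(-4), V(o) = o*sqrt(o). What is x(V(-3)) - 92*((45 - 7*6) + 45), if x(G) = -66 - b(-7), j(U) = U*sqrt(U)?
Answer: -4482 + 8*I ≈ -4482.0 + 8.0*I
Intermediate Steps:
j(U) = U**(3/2)
V(o) = o**(3/2)
b(N) = -8*I (b(N) = (-4)**(3/2) = -8*I)
x(G) = -66 + 8*I (x(G) = -66 - (-8)*I = -66 + 8*I)
x(V(-3)) - 92*((45 - 7*6) + 45) = (-66 + 8*I) - 92*((45 - 7*6) + 45) = (-66 + 8*I) - 92*((45 - 1*42) + 45) = (-66 + 8*I) - 92*((45 - 42) + 45) = (-66 + 8*I) - 92*(3 + 45) = (-66 + 8*I) - 92*48 = (-66 + 8*I) - 4416 = -4482 + 8*I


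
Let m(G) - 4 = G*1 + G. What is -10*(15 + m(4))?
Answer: -270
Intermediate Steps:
m(G) = 4 + 2*G (m(G) = 4 + (G*1 + G) = 4 + (G + G) = 4 + 2*G)
-10*(15 + m(4)) = -10*(15 + (4 + 2*4)) = -10*(15 + (4 + 8)) = -10*(15 + 12) = -10*27 = -270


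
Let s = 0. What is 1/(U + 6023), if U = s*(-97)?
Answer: 1/6023 ≈ 0.00016603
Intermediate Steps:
U = 0 (U = 0*(-97) = 0)
1/(U + 6023) = 1/(0 + 6023) = 1/6023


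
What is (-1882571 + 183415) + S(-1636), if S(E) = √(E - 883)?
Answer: -1699156 + I*√2519 ≈ -1.6992e+6 + 50.19*I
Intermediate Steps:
S(E) = √(-883 + E)
(-1882571 + 183415) + S(-1636) = (-1882571 + 183415) + √(-883 - 1636) = -1699156 + √(-2519) = -1699156 + I*√2519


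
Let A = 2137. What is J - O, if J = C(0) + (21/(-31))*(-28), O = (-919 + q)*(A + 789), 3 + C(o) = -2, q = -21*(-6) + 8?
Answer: 71204643/31 ≈ 2.2969e+6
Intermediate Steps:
q = 134 (q = 126 + 8 = 134)
C(o) = -5 (C(o) = -3 - 2 = -5)
O = -2296910 (O = (-919 + 134)*(2137 + 789) = -785*2926 = -2296910)
J = 433/31 (J = -5 + (21/(-31))*(-28) = -5 + (21*(-1/31))*(-28) = -5 - 21/31*(-28) = -5 + 588/31 = 433/31 ≈ 13.968)
J - O = 433/31 - 1*(-2296910) = 433/31 + 2296910 = 71204643/31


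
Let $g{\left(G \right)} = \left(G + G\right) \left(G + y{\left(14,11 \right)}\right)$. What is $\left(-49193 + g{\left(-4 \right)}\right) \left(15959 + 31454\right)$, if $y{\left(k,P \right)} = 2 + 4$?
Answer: $-2333146317$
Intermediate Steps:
$y{\left(k,P \right)} = 6$
$g{\left(G \right)} = 2 G \left(6 + G\right)$ ($g{\left(G \right)} = \left(G + G\right) \left(G + 6\right) = 2 G \left(6 + G\right)$)
$\left(-49193 + g{\left(-4 \right)}\right) \left(15959 + 31454\right) = \left(-49193 + 2 \left(-4\right) \left(6 - 4\right)\right) \left(15959 + 31454\right) = \left(-49193 + 2 \left(-4\right) 2\right) 47413 = \left(-49193 - 16\right) 47413 = \left(-49209\right) 47413 = -2333146317$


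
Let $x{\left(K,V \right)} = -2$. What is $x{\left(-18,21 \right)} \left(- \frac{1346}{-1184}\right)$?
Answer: $- \frac{673}{296} \approx -2.2736$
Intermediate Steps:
$x{\left(-18,21 \right)} \left(- \frac{1346}{-1184}\right) = - 2 \left(- \frac{1346}{-1184}\right) = - 2 \left(\left(-1346\right) \left(- \frac{1}{1184}\right)\right) = \left(-2\right) \frac{673}{592} = - \frac{673}{296}$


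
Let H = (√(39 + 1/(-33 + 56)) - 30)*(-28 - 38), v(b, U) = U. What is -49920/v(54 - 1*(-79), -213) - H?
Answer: -123940/71 + 66*√20654/23 ≈ -1333.2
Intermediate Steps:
H = 1980 - 66*√20654/23 (H = (√(39 + 1/23) - 30)*(-66) = (√(898/23) - 30)*(-66) = (√20654/23 - 30)*(-66) = (-30 + √20654/23)*(-66) = 1980 - 66*√20654/23 ≈ 1567.6)
-49920/v(54 - 1*(-79), -213) - H = -49920/(-213) - (1980 - 66*√20654/23) = -49920*(-1/213) + (-1980 + 66*√20654/23) = 16640/71 + (-1980 + 66*√20654/23) = -123940/71 + 66*√20654/23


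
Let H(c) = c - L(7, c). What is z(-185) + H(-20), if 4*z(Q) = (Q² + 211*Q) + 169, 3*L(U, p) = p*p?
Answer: -15763/12 ≈ -1313.6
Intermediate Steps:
L(U, p) = p²/3 (L(U, p) = (p*p)/3 = p²/3)
z(Q) = 169/4 + Q²/4 + 211*Q/4 (z(Q) = ((Q² + 211*Q) + 169)/4 = (169 + Q² + 211*Q)/4 = 169/4 + Q²/4 + 211*Q/4)
H(c) = c - c²/3
z(-185) + H(-20) = (169/4 + (¼)*(-185)² + (211/4)*(-185)) + (⅓)*(-20)*(3 - 1*(-20)) = (169/4 + (¼)*34225 - 39035/4) + (⅓)*(-20)*(3 + 20) = (169/4 + 34225/4 - 39035/4) + (⅓)*(-20)*23 = -4641/4 - 460/3 = -15763/12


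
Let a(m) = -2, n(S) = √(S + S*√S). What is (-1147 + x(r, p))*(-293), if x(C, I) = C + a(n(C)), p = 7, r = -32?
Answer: 346033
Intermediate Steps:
n(S) = √(S + S^(3/2))
x(C, I) = -2 + C (x(C, I) = C - 2 = -2 + C)
(-1147 + x(r, p))*(-293) = (-1147 + (-2 - 32))*(-293) = (-1147 - 34)*(-293) = -1181*(-293) = 346033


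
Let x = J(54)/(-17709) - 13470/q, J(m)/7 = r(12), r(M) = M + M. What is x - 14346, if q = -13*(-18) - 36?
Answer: -2807840537/194799 ≈ -14414.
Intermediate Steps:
r(M) = 2*M
q = 198 (q = 234 - 36 = 198)
J(m) = 168 (J(m) = 7*(2*12) = 7*24 = 168)
x = -13254083/194799 (x = 168/(-17709) - 13470/198 = 168*(-1/17709) - 13470*1/198 = -56/5903 - 2245/33 = -13254083/194799 ≈ -68.040)
x - 14346 = -13254083/194799 - 14346 = -2807840537/194799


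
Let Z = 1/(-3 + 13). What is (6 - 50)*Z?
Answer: -22/5 ≈ -4.4000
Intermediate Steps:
Z = ⅒ (Z = 1/10 = ⅒ ≈ 0.10000)
(6 - 50)*Z = (6 - 50)*(⅒) = -44*⅒ = -22/5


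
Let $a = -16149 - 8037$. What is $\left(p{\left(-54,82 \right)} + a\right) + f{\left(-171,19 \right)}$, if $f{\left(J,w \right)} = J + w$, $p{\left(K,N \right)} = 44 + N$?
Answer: $-24212$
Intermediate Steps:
$a = -24186$ ($a = -16149 - 8037 = -24186$)
$\left(p{\left(-54,82 \right)} + a\right) + f{\left(-171,19 \right)} = \left(\left(44 + 82\right) - 24186\right) + \left(-171 + 19\right) = \left(126 - 24186\right) - 152 = -24060 - 152 = -24212$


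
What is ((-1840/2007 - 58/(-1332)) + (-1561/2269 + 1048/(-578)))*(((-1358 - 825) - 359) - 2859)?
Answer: 591638433164581/32463113946 ≈ 18225.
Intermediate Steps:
((-1840/2007 - 58/(-1332)) + (-1561/2269 + 1048/(-578)))*(((-1358 - 825) - 359) - 2859) = ((-1840*1/2007 - 58*(-1/1332)) + (-1561*1/2269 + 1048*(-1/578)))*((-2183 - 359) - 2859) = ((-1840/2007 + 29/666) + (-1561/2269 - 524/289))*(-2542 - 2859) = (-43231/49506 - 1640085/655741)*(-5401) = -109542387181/32463113946*(-5401) = 591638433164581/32463113946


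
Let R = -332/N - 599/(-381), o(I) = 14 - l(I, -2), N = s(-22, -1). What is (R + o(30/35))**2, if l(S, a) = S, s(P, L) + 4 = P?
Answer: 908031750649/1202078241 ≈ 755.38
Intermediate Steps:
s(P, L) = -4 + P
N = -26 (N = -4 - 22 = -26)
o(I) = 14 - I
R = 71033/4953 (R = -332/(-26) - 599/(-381) = -332*(-1/26) - 599*(-1/381) = 166/13 + 599/381 = 71033/4953 ≈ 14.341)
(R + o(30/35))**2 = (71033/4953 + (14 - 30/35))**2 = (71033/4953 + (14 - 1*6/7))**2 = (71033/4953 + (14 - 6/7))**2 = (71033/4953 + 92/7)**2 = (952907/34671)**2 = 908031750649/1202078241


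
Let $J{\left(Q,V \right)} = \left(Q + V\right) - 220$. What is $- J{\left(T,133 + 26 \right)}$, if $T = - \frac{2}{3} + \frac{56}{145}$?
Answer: $\frac{26657}{435} \approx 61.28$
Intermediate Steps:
$T = - \frac{122}{435}$ ($T = \left(-2\right) \frac{1}{3} + 56 \cdot \frac{1}{145} = - \frac{2}{3} + \frac{56}{145} = - \frac{122}{435} \approx -0.28046$)
$J{\left(Q,V \right)} = -220 + Q + V$
$- J{\left(T,133 + 26 \right)} = - (-220 - \frac{122}{435} + \left(133 + 26\right)) = - (-220 - \frac{122}{435} + 159) = \left(-1\right) \left(- \frac{26657}{435}\right) = \frac{26657}{435}$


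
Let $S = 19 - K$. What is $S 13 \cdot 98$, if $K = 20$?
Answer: $-1274$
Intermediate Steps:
$S = -1$ ($S = 19 - 20 = -1$)
$S 13 \cdot 98 = \left(-1\right) 13 \cdot 98 = \left(-13\right) 98 = -1274$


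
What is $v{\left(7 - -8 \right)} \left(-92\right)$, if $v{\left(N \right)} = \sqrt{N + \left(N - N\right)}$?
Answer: $- 92 \sqrt{15} \approx -356.31$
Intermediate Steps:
$v{\left(N \right)} = \sqrt{N}$ ($v{\left(N \right)} = \sqrt{N + 0} = \sqrt{N}$)
$v{\left(7 - -8 \right)} \left(-92\right) = \sqrt{7 - -8} \left(-92\right) = \sqrt{7 + 8} \left(-92\right) = \sqrt{15} \left(-92\right) = - 92 \sqrt{15}$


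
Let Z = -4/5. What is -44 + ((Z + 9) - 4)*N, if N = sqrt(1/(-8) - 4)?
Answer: -44 + 21*I*sqrt(66)/20 ≈ -44.0 + 8.5302*I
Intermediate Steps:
Z = -4/5 (Z = -4*1/5 = -4/5 ≈ -0.80000)
N = I*sqrt(66)/4 (N = sqrt(-1/8 - 4) = sqrt(-33/8) = I*sqrt(66)/4 ≈ 2.031*I)
-44 + ((Z + 9) - 4)*N = -44 + ((-4/5 + 9) - 4)*(I*sqrt(66)/4) = -44 + (41/5 - 4)*(I*sqrt(66)/4) = -44 + 21*(I*sqrt(66)/4)/5 = -44 + 21*I*sqrt(66)/20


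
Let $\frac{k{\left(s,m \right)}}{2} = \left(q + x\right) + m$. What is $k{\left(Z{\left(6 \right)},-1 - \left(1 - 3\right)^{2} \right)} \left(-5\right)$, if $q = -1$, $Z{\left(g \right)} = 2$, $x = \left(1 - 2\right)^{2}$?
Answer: $50$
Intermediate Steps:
$x = 1$ ($x = \left(-1\right)^{2} = 1$)
$k{\left(s,m \right)} = 2 m$ ($k{\left(s,m \right)} = 2 \left(\left(-1 + 1\right) + m\right) = 2 \left(0 + m\right) = 2 m$)
$k{\left(Z{\left(6 \right)},-1 - \left(1 - 3\right)^{2} \right)} \left(-5\right) = 2 \left(-1 - \left(1 - 3\right)^{2}\right) \left(-5\right) = 2 \left(-1 - \left(-2\right)^{2}\right) \left(-5\right) = 2 \left(-1 - 4\right) \left(-5\right) = 2 \left(-5\right) \left(-5\right) = \left(-10\right) \left(-5\right) = 50$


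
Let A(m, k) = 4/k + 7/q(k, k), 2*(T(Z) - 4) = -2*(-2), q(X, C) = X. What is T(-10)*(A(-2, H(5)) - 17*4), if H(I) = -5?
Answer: -2106/5 ≈ -421.20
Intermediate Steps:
T(Z) = 6 (T(Z) = 4 + (-2*(-2))/2 = 4 + (½)*4 = 4 + 2 = 6)
A(m, k) = 11/k (A(m, k) = 4/k + 7/k = 11/k)
T(-10)*(A(-2, H(5)) - 17*4) = 6*(11/(-5) - 17*4) = 6*(11*(-⅕) - 68) = 6*(-11/5 - 68) = 6*(-351/5) = -2106/5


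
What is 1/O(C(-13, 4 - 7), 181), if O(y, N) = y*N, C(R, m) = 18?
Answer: 1/3258 ≈ 0.00030694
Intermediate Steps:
O(y, N) = N*y
1/O(C(-13, 4 - 7), 181) = 1/(181*18) = 1/3258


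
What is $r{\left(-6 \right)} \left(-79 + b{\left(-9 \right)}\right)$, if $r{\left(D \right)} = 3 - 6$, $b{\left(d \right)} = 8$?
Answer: $213$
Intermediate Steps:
$r{\left(D \right)} = -3$
$r{\left(-6 \right)} \left(-79 + b{\left(-9 \right)}\right) = - 3 \left(-79 + 8\right) = \left(-3\right) \left(-71\right) = 213$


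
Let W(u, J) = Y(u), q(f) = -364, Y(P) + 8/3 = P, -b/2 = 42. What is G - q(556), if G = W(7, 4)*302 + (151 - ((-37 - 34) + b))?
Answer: 5936/3 ≈ 1978.7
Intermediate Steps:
b = -84 (b = -2*42 = -84)
Y(P) = -8/3 + P
W(u, J) = -8/3 + u
G = 4844/3 (G = (-8/3 + 7)*302 + (151 - ((-37 - 34) - 84)) = (13/3)*302 + (151 - (-71 - 84)) = 3926/3 + (151 - 1*(-155)) = 3926/3 + (151 + 155) = 3926/3 + 306 = 4844/3 ≈ 1614.7)
G - q(556) = 4844/3 - 1*(-364) = 4844/3 + 364 = 5936/3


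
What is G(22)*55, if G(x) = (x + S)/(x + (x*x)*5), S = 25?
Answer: 235/222 ≈ 1.0586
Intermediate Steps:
G(x) = (25 + x)/(x + 5*x**2) (G(x) = (x + 25)/(x + (x*x)*5) = (25 + x)/(x + x**2*5) = (25 + x)/(x + 5*x**2))
G(22)*55 = ((25 + 22)/(22*(1 + 5*22)))*55 = ((1/22)*47/(1 + 110))*55 = ((1/22)*47/111)*55 = ((1/22)*(1/111)*47)*55 = (47/2442)*55 = 235/222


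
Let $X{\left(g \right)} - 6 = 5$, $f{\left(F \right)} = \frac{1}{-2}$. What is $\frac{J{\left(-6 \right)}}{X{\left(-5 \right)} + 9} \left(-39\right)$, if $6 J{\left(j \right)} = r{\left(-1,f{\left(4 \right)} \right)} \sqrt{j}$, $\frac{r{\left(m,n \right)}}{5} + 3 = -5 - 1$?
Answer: $\frac{117 i \sqrt{6}}{8} \approx 35.824 i$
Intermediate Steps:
$f{\left(F \right)} = - \frac{1}{2}$
$X{\left(g \right)} = 11$ ($X{\left(g \right)} = 6 + 5 = 11$)
$r{\left(m,n \right)} = -45$ ($r{\left(m,n \right)} = -15 + 5 \left(-5 - 1\right) = -15 + 5 \left(-6\right) = -15 - 30 = -45$)
$J{\left(j \right)} = - \frac{15 \sqrt{j}}{2}$ ($J{\left(j \right)} = \frac{\left(-45\right) \sqrt{j}}{6} = - \frac{15 \sqrt{j}}{2}$)
$\frac{J{\left(-6 \right)}}{X{\left(-5 \right)} + 9} \left(-39\right) = \frac{\left(- \frac{15}{2}\right) \sqrt{-6}}{11 + 9} \left(-39\right) = \frac{\left(- \frac{15}{2}\right) i \sqrt{6}}{20} \left(-39\right) = - \frac{15 i \sqrt{6}}{2} \cdot \frac{1}{20} \left(-39\right) = - \frac{3 i \sqrt{6}}{8} \left(-39\right) = \frac{117 i \sqrt{6}}{8}$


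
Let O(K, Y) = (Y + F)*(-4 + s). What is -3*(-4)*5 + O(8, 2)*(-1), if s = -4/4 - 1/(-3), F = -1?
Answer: 194/3 ≈ 64.667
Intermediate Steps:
s = -⅔ (s = -4*¼ - 1*(-⅓) = -1 + ⅓ = -⅔ ≈ -0.66667)
O(K, Y) = 14/3 - 14*Y/3 (O(K, Y) = (Y - 1)*(-4 - ⅔) = (-1 + Y)*(-14/3) = 14/3 - 14*Y/3)
-3*(-4)*5 + O(8, 2)*(-1) = -3*(-4)*5 + (14/3 - 14/3*2)*(-1) = 12*5 + (14/3 - 28/3)*(-1) = 60 - 14/3*(-1) = 60 + 14/3 = 194/3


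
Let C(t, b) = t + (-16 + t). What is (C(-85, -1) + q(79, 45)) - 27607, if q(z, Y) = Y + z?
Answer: -27669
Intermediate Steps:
C(t, b) = -16 + 2*t
(C(-85, -1) + q(79, 45)) - 27607 = ((-16 + 2*(-85)) + (45 + 79)) - 27607 = ((-16 - 170) + 124) - 27607 = (-186 + 124) - 27607 = -62 - 27607 = -27669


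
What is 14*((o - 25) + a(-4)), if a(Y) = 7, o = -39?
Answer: -798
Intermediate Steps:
14*((o - 25) + a(-4)) = 14*((-39 - 25) + 7) = 14*(-64 + 7) = 14*(-57) = -798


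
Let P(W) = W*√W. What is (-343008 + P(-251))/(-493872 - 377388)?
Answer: 28584/72605 + 251*I*√251/871260 ≈ 0.39369 + 0.0045642*I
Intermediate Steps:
P(W) = W^(3/2)
(-343008 + P(-251))/(-493872 - 377388) = (-343008 + (-251)^(3/2))/(-493872 - 377388) = (-343008 - 251*I*√251)/(-871260) = (-343008 - 251*I*√251)*(-1/871260) = 28584/72605 + 251*I*√251/871260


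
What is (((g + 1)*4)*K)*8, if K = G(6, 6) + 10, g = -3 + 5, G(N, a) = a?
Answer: 1536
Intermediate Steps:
g = 2
K = 16 (K = 6 + 10 = 16)
(((g + 1)*4)*K)*8 = (((2 + 1)*4)*16)*8 = ((3*4)*16)*8 = (12*16)*8 = 192*8 = 1536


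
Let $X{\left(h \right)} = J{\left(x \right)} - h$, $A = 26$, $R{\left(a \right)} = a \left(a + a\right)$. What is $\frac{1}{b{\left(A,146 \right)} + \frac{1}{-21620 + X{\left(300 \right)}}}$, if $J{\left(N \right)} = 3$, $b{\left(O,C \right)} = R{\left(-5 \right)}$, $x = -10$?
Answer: $\frac{21917}{1095849} \approx 0.02$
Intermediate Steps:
$R{\left(a \right)} = 2 a^{2}$ ($R{\left(a \right)} = a 2 a = 2 a^{2}$)
$b{\left(O,C \right)} = 50$ ($b{\left(O,C \right)} = 2 \left(-5\right)^{2} = 2 \cdot 25 = 50$)
$X{\left(h \right)} = 3 - h$
$\frac{1}{b{\left(A,146 \right)} + \frac{1}{-21620 + X{\left(300 \right)}}} = \frac{1}{50 + \frac{1}{-21620 + \left(3 - 300\right)}} = \frac{1}{50 + \frac{1}{-21620 - 297}} = \frac{1}{50 + \frac{1}{-21917}} = \frac{1}{50 - \frac{1}{21917}} = \frac{1}{\frac{1095849}{21917}} = \frac{21917}{1095849}$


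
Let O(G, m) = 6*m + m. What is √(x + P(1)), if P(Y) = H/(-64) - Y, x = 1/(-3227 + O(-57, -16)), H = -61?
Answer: I*√3740051/8904 ≈ 0.2172*I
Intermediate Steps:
O(G, m) = 7*m
x = -1/3339 (x = 1/(-3227 + 7*(-16)) = 1/(-3227 - 112) = 1/(-3339) = -1/3339 ≈ -0.00029949)
P(Y) = 61/64 - Y (P(Y) = -61/(-64) - Y = -61*(-1/64) - Y = 61/64 - Y)
√(x + P(1)) = √(-1/3339 + (61/64 - 1*1)) = √(-1/3339 + (61/64 - 1)) = √(-1/3339 - 3/64) = √(-10081/213696) = I*√3740051/8904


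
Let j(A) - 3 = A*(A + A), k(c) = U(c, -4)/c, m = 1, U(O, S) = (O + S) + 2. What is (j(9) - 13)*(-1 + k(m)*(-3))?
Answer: 304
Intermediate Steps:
U(O, S) = 2 + O + S
k(c) = (-2 + c)/c (k(c) = (2 + c - 4)/c = (-2 + c)/c)
j(A) = 3 + 2*A**2 (j(A) = 3 + A*(A + A) = 3 + A*(2*A) = 3 + 2*A**2)
(j(9) - 13)*(-1 + k(m)*(-3)) = ((3 + 2*9**2) - 13)*(-1 + ((-2 + 1)/1)*(-3)) = ((3 + 2*81) - 13)*(-1 + (1*(-1))*(-3)) = ((3 + 162) - 13)*(-1 - 1*(-3)) = (165 - 13)*(-1 + 3) = 152*2 = 304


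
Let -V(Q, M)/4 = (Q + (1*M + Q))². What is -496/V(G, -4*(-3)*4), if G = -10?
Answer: 31/196 ≈ 0.15816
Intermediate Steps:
V(Q, M) = -4*(M + 2*Q)² (V(Q, M) = -4*(Q + (1*M + Q))² = -4*(Q + (M + Q))² = -4*(M + 2*Q)²)
-496/V(G, -4*(-3)*4) = -496*(-1/(4*(-4*(-3)*4 + 2*(-10))²)) = -496*(-1/(4*(12*4 - 20)²)) = -496*(-1/(4*(48 - 20)²)) = -496/((-4*28²)) = -496/((-4*784)) = -496/(-3136) = -496*(-1/3136) = 31/196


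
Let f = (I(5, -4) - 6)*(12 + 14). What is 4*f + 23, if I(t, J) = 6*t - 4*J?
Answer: 4183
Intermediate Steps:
I(t, J) = -4*J + 6*t
f = 1040 (f = ((-4*(-4) + 6*5) - 6)*(12 + 14) = ((16 + 30) - 6)*26 = (46 - 6)*26 = 40*26 = 1040)
4*f + 23 = 4*1040 + 23 = 4160 + 23 = 4183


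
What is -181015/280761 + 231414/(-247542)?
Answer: -18296806864/11583356577 ≈ -1.5796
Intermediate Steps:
-181015/280761 + 231414/(-247542) = -181015*1/280761 + 231414*(-1/247542) = -181015/280761 - 38569/41257 = -18296806864/11583356577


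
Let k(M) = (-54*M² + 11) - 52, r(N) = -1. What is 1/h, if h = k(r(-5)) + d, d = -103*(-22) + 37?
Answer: 1/2208 ≈ 0.00045290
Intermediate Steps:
k(M) = -41 - 54*M² (k(M) = (11 - 54*M²) - 52 = -41 - 54*M²)
d = 2303 (d = 2266 + 37 = 2303)
h = 2208 (h = (-41 - 54*(-1)²) + 2303 = (-41 - 54*1) + 2303 = (-41 - 54) + 2303 = -95 + 2303 = 2208)
1/h = 1/2208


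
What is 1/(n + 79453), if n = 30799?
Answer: 1/110252 ≈ 9.0701e-6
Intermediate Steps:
1/(n + 79453) = 1/(30799 + 79453) = 1/110252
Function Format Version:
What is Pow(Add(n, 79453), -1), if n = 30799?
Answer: Rational(1, 110252) ≈ 9.0701e-6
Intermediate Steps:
Pow(Add(n, 79453), -1) = Pow(Add(30799, 79453), -1) = Pow(110252, -1) = Rational(1, 110252)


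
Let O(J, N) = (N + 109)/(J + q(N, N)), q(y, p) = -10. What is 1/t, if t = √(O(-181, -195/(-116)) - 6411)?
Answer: -2*I*√786842395745/142054955 ≈ -0.012489*I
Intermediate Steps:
O(J, N) = (109 + N)/(-10 + J) (O(J, N) = (N + 109)/(J - 10) = (109 + N)/(-10 + J))
t = I*√786842395745/11078 (t = √((109 - 195/(-116))/(-10 - 181) - 6411) = √((109 - 195*(-1/116))/(-191) - 6411) = √(-(109 + 195/116)/191 - 6411) = √(-1/191*12839/116 - 6411) = √(-12839/22156 - 6411) = √(-142054955/22156) = I*√786842395745/11078 ≈ 80.072*I)
1/t = 1/(I*√786842395745/11078) = -2*I*√786842395745/142054955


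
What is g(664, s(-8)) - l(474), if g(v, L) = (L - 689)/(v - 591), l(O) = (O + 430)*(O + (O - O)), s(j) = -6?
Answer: -31280903/73 ≈ -4.2851e+5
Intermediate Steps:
l(O) = O*(430 + O) (l(O) = (430 + O)*(O + 0) = (430 + O)*O = O*(430 + O))
g(v, L) = (-689 + L)/(-591 + v)
g(664, s(-8)) - l(474) = (-689 - 6)/(-591 + 664) - 474*(430 + 474) = -695/73 - 474*904 = (1/73)*(-695) - 1*428496 = -695/73 - 428496 = -31280903/73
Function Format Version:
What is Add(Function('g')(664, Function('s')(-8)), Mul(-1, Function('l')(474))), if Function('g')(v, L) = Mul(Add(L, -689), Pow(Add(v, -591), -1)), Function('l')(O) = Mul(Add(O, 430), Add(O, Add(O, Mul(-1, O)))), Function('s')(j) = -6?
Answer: Rational(-31280903, 73) ≈ -4.2851e+5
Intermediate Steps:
Function('l')(O) = Mul(O, Add(430, O)) (Function('l')(O) = Mul(Add(430, O), Add(O, 0)) = Mul(Add(430, O), O) = Mul(O, Add(430, O)))
Function('g')(v, L) = Mul(Pow(Add(-591, v), -1), Add(-689, L)) (Function('g')(v, L) = Mul(Add(-689, L), Pow(Add(-591, v), -1)) = Mul(Pow(Add(-591, v), -1), Add(-689, L)))
Add(Function('g')(664, Function('s')(-8)), Mul(-1, Function('l')(474))) = Add(Mul(Pow(Add(-591, 664), -1), Add(-689, -6)), Mul(-1, Mul(474, Add(430, 474)))) = Add(Mul(Pow(73, -1), -695), Mul(-1, Mul(474, 904))) = Add(Mul(Rational(1, 73), -695), Mul(-1, 428496)) = Add(Rational(-695, 73), -428496) = Rational(-31280903, 73)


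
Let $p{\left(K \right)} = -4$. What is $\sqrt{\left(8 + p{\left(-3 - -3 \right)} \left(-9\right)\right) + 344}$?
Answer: $2 \sqrt{97} \approx 19.698$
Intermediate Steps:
$\sqrt{\left(8 + p{\left(-3 - -3 \right)} \left(-9\right)\right) + 344} = \sqrt{\left(8 - -36\right) + 344} = \sqrt{\left(8 + 36\right) + 344} = \sqrt{44 + 344} = \sqrt{388} = 2 \sqrt{97}$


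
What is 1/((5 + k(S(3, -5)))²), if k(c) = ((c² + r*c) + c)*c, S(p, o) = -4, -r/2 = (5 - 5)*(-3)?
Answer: 1/1849 ≈ 0.00054083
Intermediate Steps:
r = 0 (r = -2*(5 - 5)*(-3) = -0*(-3) = -2*0 = 0)
k(c) = c*(c + c²) (k(c) = ((c² + 0*c) + c)*c = ((c² + 0) + c)*c = (c² + c)*c = (c + c²)*c = c*(c + c²))
1/((5 + k(S(3, -5)))²) = 1/((5 + (-4)²*(1 - 4))²) = 1/((5 + 16*(-3))²) = 1/((5 - 48)²) = 1/((-43)²) = 1/1849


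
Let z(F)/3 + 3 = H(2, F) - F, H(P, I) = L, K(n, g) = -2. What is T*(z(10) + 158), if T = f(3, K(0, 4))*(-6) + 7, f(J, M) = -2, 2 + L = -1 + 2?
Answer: 2204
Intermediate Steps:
L = -1 (L = -2 + (-1 + 2) = -2 + 1 = -1)
H(P, I) = -1
z(F) = -12 - 3*F (z(F) = -9 + 3*(-1 - F) = -9 + (-3 - 3*F) = -12 - 3*F)
T = 19 (T = -2*(-6) + 7 = 12 + 7 = 19)
T*(z(10) + 158) = 19*((-12 - 3*10) + 158) = 19*((-12 - 30) + 158) = 19*(-42 + 158) = 19*116 = 2204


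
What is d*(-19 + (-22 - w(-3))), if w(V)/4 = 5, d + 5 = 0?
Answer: 305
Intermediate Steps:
d = -5 (d = -5 + 0 = -5)
w(V) = 20 (w(V) = 4*5 = 20)
d*(-19 + (-22 - w(-3))) = -5*(-19 + (-22 - 1*20)) = -5*(-19 + (-22 - 20)) = -5*(-19 - 42) = -5*(-61) = 305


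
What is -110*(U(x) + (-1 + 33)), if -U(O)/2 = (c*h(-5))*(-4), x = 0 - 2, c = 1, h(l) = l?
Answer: 880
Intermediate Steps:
x = -2
U(O) = -40 (U(O) = -2*1*(-5)*(-4) = -(-10)*(-4) = -2*20 = -40)
-110*(U(x) + (-1 + 33)) = -110*(-40 + (-1 + 33)) = -110*(-40 + 32) = -110*(-8) = 880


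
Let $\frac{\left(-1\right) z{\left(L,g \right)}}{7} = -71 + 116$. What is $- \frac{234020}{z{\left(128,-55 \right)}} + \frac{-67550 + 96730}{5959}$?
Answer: $\frac{280743376}{375417} \approx 747.82$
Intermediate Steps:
$z{\left(L,g \right)} = -315$ ($z{\left(L,g \right)} = - 7 \left(-71 + 116\right) = \left(-7\right) 45 = -315$)
$- \frac{234020}{z{\left(128,-55 \right)}} + \frac{-67550 + 96730}{5959} = - \frac{234020}{-315} + \frac{-67550 + 96730}{5959} = \left(-234020\right) \left(- \frac{1}{315}\right) + 29180 \cdot \frac{1}{5959} = \frac{46804}{63} + \frac{29180}{5959} = \frac{280743376}{375417}$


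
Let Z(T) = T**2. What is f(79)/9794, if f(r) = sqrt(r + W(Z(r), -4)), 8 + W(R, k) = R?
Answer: sqrt(1578)/4897 ≈ 0.0081119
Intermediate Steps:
W(R, k) = -8 + R
f(r) = sqrt(-8 + r + r**2) (f(r) = sqrt(r + (-8 + r**2)) = sqrt(-8 + r + r**2))
f(79)/9794 = sqrt(-8 + 79 + 79**2)/9794 = sqrt(-8 + 79 + 6241)*(1/9794) = sqrt(6312)*(1/9794) = (2*sqrt(1578))*(1/9794) = sqrt(1578)/4897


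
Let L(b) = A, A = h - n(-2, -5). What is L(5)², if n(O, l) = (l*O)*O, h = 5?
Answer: 625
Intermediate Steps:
n(O, l) = l*O² (n(O, l) = (O*l)*O = l*O²)
A = 25 (A = 5 - (-5)*(-2)² = 5 - (-5)*4 = 5 - 1*(-20) = 5 + 20 = 25)
L(b) = 25
L(5)² = 25² = 625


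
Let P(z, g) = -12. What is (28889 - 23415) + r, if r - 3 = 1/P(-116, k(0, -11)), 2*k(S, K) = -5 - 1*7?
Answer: 65723/12 ≈ 5476.9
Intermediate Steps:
k(S, K) = -6 (k(S, K) = (-5 - 1*7)/2 = (-5 - 7)/2 = (½)*(-12) = -6)
r = 35/12 (r = 3 + 1/(-12) = 3 - 1/12 = 35/12 ≈ 2.9167)
(28889 - 23415) + r = (28889 - 23415) + 35/12 = 5474 + 35/12 = 65723/12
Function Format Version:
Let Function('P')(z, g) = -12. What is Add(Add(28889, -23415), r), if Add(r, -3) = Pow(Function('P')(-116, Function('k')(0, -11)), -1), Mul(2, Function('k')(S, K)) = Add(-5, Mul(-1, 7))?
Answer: Rational(65723, 12) ≈ 5476.9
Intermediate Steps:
Function('k')(S, K) = -6 (Function('k')(S, K) = Mul(Rational(1, 2), Add(-5, Mul(-1, 7))) = Mul(Rational(1, 2), Add(-5, -7)) = Mul(Rational(1, 2), -12) = -6)
r = Rational(35, 12) (r = Add(3, Pow(-12, -1)) = Add(3, Rational(-1, 12)) = Rational(35, 12) ≈ 2.9167)
Add(Add(28889, -23415), r) = Add(Add(28889, -23415), Rational(35, 12)) = Add(5474, Rational(35, 12)) = Rational(65723, 12)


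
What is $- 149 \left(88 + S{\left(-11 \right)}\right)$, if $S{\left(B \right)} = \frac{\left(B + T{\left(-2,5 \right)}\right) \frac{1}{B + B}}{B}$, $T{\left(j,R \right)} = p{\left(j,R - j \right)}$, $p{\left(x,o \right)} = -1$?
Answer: $- \frac{1585658}{121} \approx -13105.0$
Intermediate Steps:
$T{\left(j,R \right)} = -1$
$S{\left(B \right)} = \frac{-1 + B}{2 B^{2}}$ ($S{\left(B \right)} = \frac{\left(B - 1\right) \frac{1}{B + B}}{B} = \frac{\left(-1 + B\right) \frac{1}{2 B}}{B} = \frac{\frac{1}{2} \frac{1}{B} \left(-1 + B\right)}{B} = \frac{-1 + B}{2 B^{2}}$)
$- 149 \left(88 + S{\left(-11 \right)}\right) = - 149 \left(88 + \frac{-1 - 11}{2 \cdot 121}\right) = - 149 \left(88 + \frac{1}{2} \cdot \frac{1}{121} \left(-12\right)\right) = - 149 \left(88 - \frac{6}{121}\right) = \left(-149\right) \frac{10642}{121} = - \frac{1585658}{121}$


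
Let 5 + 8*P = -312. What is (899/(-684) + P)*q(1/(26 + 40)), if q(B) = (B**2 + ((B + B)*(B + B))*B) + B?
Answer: -123939065/196647264 ≈ -0.63026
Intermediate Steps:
P = -317/8 (P = -5/8 + (1/8)*(-312) = -5/8 - 39 = -317/8 ≈ -39.625)
q(B) = B + B**2 + 4*B**3 (q(B) = (B**2 + ((2*B)*(2*B))*B) + B = (B**2 + (4*B**2)*B) + B = (B**2 + 4*B**3) + B = B + B**2 + 4*B**3)
(899/(-684) + P)*q(1/(26 + 40)) = (899/(-684) - 317/8)*((1 + 1/(26 + 40) + 4*(1/(26 + 40))**2)/(26 + 40)) = (899*(-1/684) - 317/8)*((1 + 1/66 + 4*(1/66)**2)/66) = (-899/684 - 317/8)*((1 + 1/66 + 4*(1/66)**2)/66) = -56005*(1 + 1/66 + 4*(1/4356))/90288 = -56005*(1 + 1/66 + 1/1089)/90288 = -56005*2213/(90288*2178) = -56005/1368*2213/143748 = -123939065/196647264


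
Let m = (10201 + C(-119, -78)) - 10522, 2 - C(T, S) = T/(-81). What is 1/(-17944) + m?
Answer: -465790433/1453464 ≈ -320.47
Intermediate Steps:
C(T, S) = 2 + T/81 (C(T, S) = 2 - T/(-81) = 2 - T*(-1)/81 = 2 - (-1)*T/81 = 2 + T/81)
m = -25958/81 (m = (10201 + (2 + (1/81)*(-119))) - 10522 = (10201 + (2 - 119/81)) - 10522 = (10201 + 43/81) - 10522 = 826324/81 - 10522 = -25958/81 ≈ -320.47)
1/(-17944) + m = 1/(-17944) - 25958/81 = -1/17944 - 25958/81 = -465790433/1453464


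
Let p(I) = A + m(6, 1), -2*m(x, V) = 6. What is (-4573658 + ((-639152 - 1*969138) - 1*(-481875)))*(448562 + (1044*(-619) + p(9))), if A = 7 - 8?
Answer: 1126779030494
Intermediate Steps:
A = -1
m(x, V) = -3 (m(x, V) = -1/2*6 = -3)
p(I) = -4 (p(I) = -1 - 3 = -4)
(-4573658 + ((-639152 - 1*969138) - 1*(-481875)))*(448562 + (1044*(-619) + p(9))) = (-4573658 + ((-639152 - 1*969138) - 1*(-481875)))*(448562 + (1044*(-619) - 4)) = (-4573658 + ((-639152 - 969138) + 481875))*(448562 + (-646236 - 4)) = (-4573658 + (-1608290 + 481875))*(448562 - 646240) = (-4573658 - 1126415)*(-197678) = -5700073*(-197678) = 1126779030494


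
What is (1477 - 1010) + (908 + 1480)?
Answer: 2855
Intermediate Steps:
(1477 - 1010) + (908 + 1480) = 467 + 2388 = 2855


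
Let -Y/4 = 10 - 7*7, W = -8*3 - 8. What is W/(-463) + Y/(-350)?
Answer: -30514/81025 ≈ -0.37660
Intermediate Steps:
W = -32 (W = -24 - 8 = -32)
Y = 156 (Y = -4*(10 - 7*7) = -4*(10 - 49) = -4*(-39) = 156)
W/(-463) + Y/(-350) = -32/(-463) + 156/(-350) = -32*(-1/463) + 156*(-1/350) = 32/463 - 78/175 = -30514/81025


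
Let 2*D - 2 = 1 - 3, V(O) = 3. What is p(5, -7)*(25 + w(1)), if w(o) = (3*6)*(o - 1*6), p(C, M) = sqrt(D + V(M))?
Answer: -65*sqrt(3) ≈ -112.58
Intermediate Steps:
D = 0 (D = 1 + (1 - 3)/2 = 1 + (1/2)*(-2) = 1 - 1 = 0)
p(C, M) = sqrt(3) (p(C, M) = sqrt(0 + 3) = sqrt(3))
w(o) = -108 + 18*o (w(o) = 18*(o - 6) = 18*(-6 + o) = -108 + 18*o)
p(5, -7)*(25 + w(1)) = sqrt(3)*(25 + (-108 + 18*1)) = sqrt(3)*(25 + (-108 + 18)) = sqrt(3)*(25 - 90) = sqrt(3)*(-65) = -65*sqrt(3)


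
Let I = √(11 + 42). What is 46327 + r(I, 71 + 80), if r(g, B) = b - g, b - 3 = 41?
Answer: 46371 - √53 ≈ 46364.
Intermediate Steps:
b = 44 (b = 3 + 41 = 44)
I = √53 ≈ 7.2801
r(g, B) = 44 - g
46327 + r(I, 71 + 80) = 46327 + (44 - √53) = 46371 - √53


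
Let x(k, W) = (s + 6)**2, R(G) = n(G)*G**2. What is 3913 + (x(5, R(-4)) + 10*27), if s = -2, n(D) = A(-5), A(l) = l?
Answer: 4199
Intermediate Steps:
n(D) = -5
R(G) = -5*G**2
x(k, W) = 16 (x(k, W) = (-2 + 6)**2 = 4**2 = 16)
3913 + (x(5, R(-4)) + 10*27) = 3913 + (16 + 10*27) = 3913 + (16 + 270) = 3913 + 286 = 4199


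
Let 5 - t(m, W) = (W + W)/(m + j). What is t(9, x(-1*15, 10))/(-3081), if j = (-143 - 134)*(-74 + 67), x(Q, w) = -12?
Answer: -2441/1500447 ≈ -0.0016268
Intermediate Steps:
j = 1939 (j = -277*(-7) = 1939)
t(m, W) = 5 - 2*W/(1939 + m) (t(m, W) = 5 - (W + W)/(m + 1939) = 5 - 2*W/(1939 + m))
t(9, x(-1*15, 10))/(-3081) = ((9695 - 2*(-12) + 5*9)/(1939 + 9))/(-3081) = ((9695 + 24 + 45)/1948)*(-1/3081) = ((1/1948)*9764)*(-1/3081) = (2441/487)*(-1/3081) = -2441/1500447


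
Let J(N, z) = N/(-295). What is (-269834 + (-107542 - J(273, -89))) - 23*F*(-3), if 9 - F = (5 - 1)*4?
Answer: -111468132/295 ≈ -3.7786e+5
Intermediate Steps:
J(N, z) = -N/295 (J(N, z) = N*(-1/295) = -N/295)
F = -7 (F = 9 - (5 - 1)*4 = 9 - 4*4 = 9 - 1*16 = 9 - 16 = -7)
(-269834 + (-107542 - J(273, -89))) - 23*F*(-3) = (-269834 + (-107542 - (-1)*273/295)) - 23*(-7)*(-3) = (-269834 + (-107542 - 1*(-273/295))) + 161*(-3) = (-269834 + (-107542 + 273/295)) - 483 = (-269834 - 31724617/295) - 483 = -111325647/295 - 483 = -111468132/295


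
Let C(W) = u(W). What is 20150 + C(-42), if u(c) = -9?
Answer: 20141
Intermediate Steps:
C(W) = -9
20150 + C(-42) = 20150 - 9 = 20141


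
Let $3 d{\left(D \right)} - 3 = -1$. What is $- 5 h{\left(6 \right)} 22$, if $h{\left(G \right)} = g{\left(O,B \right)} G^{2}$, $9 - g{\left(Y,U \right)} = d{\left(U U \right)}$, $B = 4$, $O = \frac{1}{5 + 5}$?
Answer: $-33000$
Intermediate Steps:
$d{\left(D \right)} = \frac{2}{3}$ ($d{\left(D \right)} = 1 + \frac{1}{3} \left(-1\right) = 1 - \frac{1}{3} = \frac{2}{3}$)
$O = \frac{1}{10} \approx 0.1$
$g{\left(Y,U \right)} = \frac{25}{3}$ ($g{\left(Y,U \right)} = 9 - \frac{2}{3} = \frac{25}{3}$)
$h{\left(G \right)} = \frac{25 G^{2}}{3}$
$- 5 h{\left(6 \right)} 22 = - 5 \frac{25 \cdot 6^{2}}{3} \cdot 22 = - 5 \cdot \frac{25}{3} \cdot 36 \cdot 22 = \left(-5\right) 300 \cdot 22 = \left(-1500\right) 22 = -33000$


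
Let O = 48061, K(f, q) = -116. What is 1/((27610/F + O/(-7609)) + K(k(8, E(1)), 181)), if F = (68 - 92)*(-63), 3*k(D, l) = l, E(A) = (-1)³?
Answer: -821772/85510105 ≈ -0.0096102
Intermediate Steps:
E(A) = -1
k(D, l) = l/3
F = 1512 (F = -24*(-63) = 1512)
1/((27610/F + O/(-7609)) + K(k(8, E(1)), 181)) = 1/((27610/1512 + 48061/(-7609)) - 116) = 1/((27610*(1/1512) + 48061*(-1/7609)) - 116) = 1/((13805/756 - 48061/7609) - 116) = 1/(9815447/821772 - 116) = 1/(-85510105/821772) = -821772/85510105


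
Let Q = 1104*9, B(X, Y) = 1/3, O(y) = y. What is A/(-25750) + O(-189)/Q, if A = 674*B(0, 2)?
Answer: -394391/14214000 ≈ -0.027747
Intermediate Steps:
B(X, Y) = ⅓
Q = 9936
A = 674/3 (A = 674*(⅓) = 674/3 ≈ 224.67)
A/(-25750) + O(-189)/Q = (674/3)/(-25750) - 189/9936 = (674/3)*(-1/25750) - 189*1/9936 = -337/38625 - 7/368 = -394391/14214000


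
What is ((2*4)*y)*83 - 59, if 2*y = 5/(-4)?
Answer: -474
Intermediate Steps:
y = -5/8 (y = (5/(-4))/2 = (5*(-1/4))/2 = (1/2)*(-5/4) = -5/8 ≈ -0.62500)
((2*4)*y)*83 - 59 = ((2*4)*(-5/8))*83 - 59 = (8*(-5/8))*83 - 59 = -5*83 - 59 = -415 - 59 = -474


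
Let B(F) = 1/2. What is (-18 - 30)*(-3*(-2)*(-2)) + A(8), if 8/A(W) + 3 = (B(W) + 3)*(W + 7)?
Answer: 57040/99 ≈ 576.16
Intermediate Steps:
B(F) = ½ (B(F) = 1*(½) = ½)
A(W) = 8/(43/2 + 7*W/2) (A(W) = 8/(-3 + (½ + 3)*(W + 7)) = 8/(-3 + 7*(7 + W)/2) = 8/(-3 + (49/2 + 7*W/2)) = 8/(43/2 + 7*W/2))
(-18 - 30)*(-3*(-2)*(-2)) + A(8) = (-18 - 30)*(-3*(-2)*(-2)) + 16/(43 + 7*8) = -288*(-2) + 16/(43 + 56) = -48*(-12) + 16/99 = 576 + 16*(1/99) = 576 + 16/99 = 57040/99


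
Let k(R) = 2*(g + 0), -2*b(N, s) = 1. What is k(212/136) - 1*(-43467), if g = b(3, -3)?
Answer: 43466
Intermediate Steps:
b(N, s) = -½ (b(N, s) = -½*1 = -½)
g = -½ ≈ -0.50000
k(R) = -1 (k(R) = 2*(-½ + 0) = 2*(-½) = -1)
k(212/136) - 1*(-43467) = -1 - 1*(-43467) = -1 + 43467 = 43466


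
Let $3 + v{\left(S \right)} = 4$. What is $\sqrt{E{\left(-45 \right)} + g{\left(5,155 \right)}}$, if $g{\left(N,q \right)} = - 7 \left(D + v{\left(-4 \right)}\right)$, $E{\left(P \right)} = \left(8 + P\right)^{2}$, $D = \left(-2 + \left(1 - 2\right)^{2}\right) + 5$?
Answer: $\sqrt{1334} \approx 36.524$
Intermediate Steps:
$v{\left(S \right)} = 1$ ($v{\left(S \right)} = -3 + 4 = 1$)
$D = 4$ ($D = \left(-2 + \left(-1\right)^{2}\right) + 5 = \left(-2 + 1\right) + 5 = -1 + 5 = 4$)
$g{\left(N,q \right)} = -35$ ($g{\left(N,q \right)} = - 7 \left(4 + 1\right) = \left(-7\right) 5 = -35$)
$\sqrt{E{\left(-45 \right)} + g{\left(5,155 \right)}} = \sqrt{\left(8 - 45\right)^{2} - 35} = \sqrt{\left(-37\right)^{2} - 35} = \sqrt{1369 - 35} = \sqrt{1334}$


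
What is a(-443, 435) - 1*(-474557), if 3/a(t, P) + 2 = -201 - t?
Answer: 37964561/80 ≈ 4.7456e+5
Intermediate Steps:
a(t, P) = 3/(-203 - t) (a(t, P) = 3/(-2 + (-201 - t)) = 3/(-203 - t))
a(-443, 435) - 1*(-474557) = -3/(203 - 443) - 1*(-474557) = -3/(-240) + 474557 = -3*(-1/240) + 474557 = 1/80 + 474557 = 37964561/80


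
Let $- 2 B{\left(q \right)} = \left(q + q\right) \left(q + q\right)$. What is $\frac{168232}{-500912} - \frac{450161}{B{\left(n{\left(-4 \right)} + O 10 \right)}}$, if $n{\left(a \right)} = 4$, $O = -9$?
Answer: $\frac{13937659943}{463093144} \approx 30.097$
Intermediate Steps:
$B{\left(q \right)} = - 2 q^{2}$ ($B{\left(q \right)} = - \frac{\left(q + q\right) \left(q + q\right)}{2} = - \frac{2 q 2 q}{2} = - \frac{4 q^{2}}{2} = - 2 q^{2}$)
$\frac{168232}{-500912} - \frac{450161}{B{\left(n{\left(-4 \right)} + O 10 \right)}} = \frac{168232}{-500912} - \frac{450161}{\left(-2\right) \left(4 - 90\right)^{2}} = 168232 \left(- \frac{1}{500912}\right) - \frac{450161}{\left(-2\right) \left(4 - 90\right)^{2}} = - \frac{21029}{62614} - \frac{450161}{\left(-2\right) \left(-86\right)^{2}} = - \frac{21029}{62614} - \frac{450161}{\left(-2\right) 7396} = - \frac{21029}{62614} - \frac{450161}{-14792} = - \frac{21029}{62614} - - \frac{450161}{14792} = - \frac{21029}{62614} + \frac{450161}{14792} = \frac{13937659943}{463093144}$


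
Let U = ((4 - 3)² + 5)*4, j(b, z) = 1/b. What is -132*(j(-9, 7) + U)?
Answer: -9460/3 ≈ -3153.3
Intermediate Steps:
U = 24 (U = (1² + 5)*4 = (1 + 5)*4 = 6*4 = 24)
-132*(j(-9, 7) + U) = -132*(1/(-9) + 24) = -132*(-⅑ + 24) = -132*215/9 = -9460/3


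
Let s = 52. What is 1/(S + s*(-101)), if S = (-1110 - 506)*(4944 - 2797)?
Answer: -1/3474804 ≈ -2.8779e-7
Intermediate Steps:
S = -3469552 (S = -1616*2147 = -3469552)
1/(S + s*(-101)) = 1/(-3469552 + 52*(-101)) = 1/(-3469552 - 5252) = 1/(-3474804) = -1/3474804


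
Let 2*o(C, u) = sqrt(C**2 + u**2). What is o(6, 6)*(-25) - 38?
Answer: -38 - 75*sqrt(2) ≈ -144.07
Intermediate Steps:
o(C, u) = sqrt(C**2 + u**2)/2
o(6, 6)*(-25) - 38 = (sqrt(6**2 + 6**2)/2)*(-25) - 38 = (sqrt(36 + 36)/2)*(-25) - 38 = (sqrt(72)/2)*(-25) - 38 = ((6*sqrt(2))/2)*(-25) - 38 = (3*sqrt(2))*(-25) - 38 = -75*sqrt(2) - 38 = -38 - 75*sqrt(2)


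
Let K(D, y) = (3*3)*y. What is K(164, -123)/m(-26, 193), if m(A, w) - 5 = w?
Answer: -123/22 ≈ -5.5909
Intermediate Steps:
K(D, y) = 9*y
m(A, w) = 5 + w
K(164, -123)/m(-26, 193) = (9*(-123))/(5 + 193) = -1107/198 = -1107*1/198 = -123/22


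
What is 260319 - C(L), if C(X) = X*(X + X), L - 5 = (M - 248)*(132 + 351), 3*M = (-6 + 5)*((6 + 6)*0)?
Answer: -28693757363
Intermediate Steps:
M = 0 (M = ((-6 + 5)*((6 + 6)*0))/3 = (-12*0)/3 = (-1*0)/3 = (⅓)*0 = 0)
L = -119779 (L = 5 + (0 - 248)*(132 + 351) = 5 - 248*483 = 5 - 119784 = -119779)
C(X) = 2*X² (C(X) = X*(2*X) = 2*X²)
260319 - C(L) = 260319 - 2*(-119779)² = 260319 - 2*14347008841 = 260319 - 1*28694017682 = 260319 - 28694017682 = -28693757363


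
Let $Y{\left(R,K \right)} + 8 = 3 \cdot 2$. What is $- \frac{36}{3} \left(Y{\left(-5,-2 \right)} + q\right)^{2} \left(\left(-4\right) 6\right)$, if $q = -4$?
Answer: $10368$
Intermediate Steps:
$Y{\left(R,K \right)} = -2$ ($Y{\left(R,K \right)} = -8 + 3 \cdot 2 = -8 + 6 = -2$)
$- \frac{36}{3} \left(Y{\left(-5,-2 \right)} + q\right)^{2} \left(\left(-4\right) 6\right) = - \frac{36}{3} \left(-2 - 4\right)^{2} \left(\left(-4\right) 6\right) = \left(-36\right) \frac{1}{3} \left(-6\right)^{2} \left(-24\right) = \left(-12\right) 36 \left(-24\right) = \left(-432\right) \left(-24\right) = 10368$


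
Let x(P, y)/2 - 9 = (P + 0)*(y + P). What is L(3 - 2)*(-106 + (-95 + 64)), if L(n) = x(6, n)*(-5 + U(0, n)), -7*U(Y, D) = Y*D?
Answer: 69870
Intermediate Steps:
U(Y, D) = -D*Y/7 (U(Y, D) = -Y*D/7 = -D*Y/7)
x(P, y) = 18 + 2*P*(P + y) (x(P, y) = 18 + 2*((P + 0)*(y + P)) = 18 + 2*(P*(P + y)) = 18 + 2*P*(P + y))
L(n) = -450 - 60*n (L(n) = (18 + 2*6² + 2*6*n)*(-5 - ⅐*n*0) = (18 + 2*36 + 12*n)*(-5 + 0) = (18 + 72 + 12*n)*(-5) = (90 + 12*n)*(-5) = -450 - 60*n)
L(3 - 2)*(-106 + (-95 + 64)) = (-450 - 60*(3 - 2))*(-106 + (-95 + 64)) = (-450 - 60*1)*(-106 - 31) = (-450 - 60)*(-137) = -510*(-137) = 69870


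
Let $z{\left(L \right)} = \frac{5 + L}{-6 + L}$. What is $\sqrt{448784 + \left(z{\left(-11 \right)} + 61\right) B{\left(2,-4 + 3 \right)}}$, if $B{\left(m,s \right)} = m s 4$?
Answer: $\frac{6 \sqrt{3598798}}{17} \approx 669.55$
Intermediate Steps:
$z{\left(L \right)} = \frac{5 + L}{-6 + L}$
$B{\left(m,s \right)} = 4 m s$
$\sqrt{448784 + \left(z{\left(-11 \right)} + 61\right) B{\left(2,-4 + 3 \right)}} = \sqrt{448784 + \left(\frac{5 - 11}{-6 - 11} + 61\right) 4 \cdot 2 \left(-4 + 3\right)} = \sqrt{448784 + \left(\frac{1}{-17} \left(-6\right) + 61\right) 4 \cdot 2 \left(-1\right)} = \sqrt{448784 + \left(\left(- \frac{1}{17}\right) \left(-6\right) + 61\right) \left(-8\right)} = \sqrt{448784 + \left(\frac{6}{17} + 61\right) \left(-8\right)} = \sqrt{448784 + \frac{1043}{17} \left(-8\right)} = \sqrt{448784 - \frac{8344}{17}} = \sqrt{\frac{7620984}{17}} = \frac{6 \sqrt{3598798}}{17}$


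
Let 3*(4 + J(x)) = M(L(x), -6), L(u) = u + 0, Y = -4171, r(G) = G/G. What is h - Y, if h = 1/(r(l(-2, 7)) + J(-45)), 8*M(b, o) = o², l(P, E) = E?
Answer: 12511/3 ≈ 4170.3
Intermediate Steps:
r(G) = 1
L(u) = u
M(b, o) = o²/8
J(x) = -5/2 (J(x) = -4 + ((⅛)*(-6)²)/3 = -4 + ((⅛)*36)/3 = -4 + (⅓)*(9/2) = -4 + 3/2 = -5/2)
h = -⅔ (h = 1/(1 - 5/2) = 1/(-3/2) = -⅔ ≈ -0.66667)
h - Y = -⅔ - 1*(-4171) = -⅔ + 4171 = 12511/3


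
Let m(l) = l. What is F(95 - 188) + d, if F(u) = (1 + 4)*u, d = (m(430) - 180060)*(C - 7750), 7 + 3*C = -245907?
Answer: 48349927925/3 ≈ 1.6117e+10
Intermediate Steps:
C = -245914/3 (C = -7/3 + (⅓)*(-245907) = -7/3 - 81969 = -245914/3 ≈ -81971.)
d = 48349929320/3 (d = (430 - 180060)*(-245914/3 - 7750) = -179630*(-269164/3) = 48349929320/3 ≈ 1.6117e+10)
F(u) = 5*u
F(95 - 188) + d = 5*(95 - 188) + 48349929320/3 = 5*(-93) + 48349929320/3 = -465 + 48349929320/3 = 48349927925/3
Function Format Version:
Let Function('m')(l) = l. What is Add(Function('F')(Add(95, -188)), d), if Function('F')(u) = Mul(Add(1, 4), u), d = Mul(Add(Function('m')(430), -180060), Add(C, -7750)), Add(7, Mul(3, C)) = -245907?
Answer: Rational(48349927925, 3) ≈ 1.6117e+10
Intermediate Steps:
C = Rational(-245914, 3) (C = Add(Rational(-7, 3), Mul(Rational(1, 3), -245907)) = Add(Rational(-7, 3), -81969) = Rational(-245914, 3) ≈ -81971.)
d = Rational(48349929320, 3) (d = Mul(Add(430, -180060), Add(Rational(-245914, 3), -7750)) = Mul(-179630, Rational(-269164, 3)) = Rational(48349929320, 3) ≈ 1.6117e+10)
Function('F')(u) = Mul(5, u)
Add(Function('F')(Add(95, -188)), d) = Add(Mul(5, Add(95, -188)), Rational(48349929320, 3)) = Add(Mul(5, -93), Rational(48349929320, 3)) = Add(-465, Rational(48349929320, 3)) = Rational(48349927925, 3)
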